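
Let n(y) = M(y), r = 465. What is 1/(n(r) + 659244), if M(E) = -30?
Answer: 1/659214 ≈ 1.5170e-6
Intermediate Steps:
n(y) = -30
1/(n(r) + 659244) = 1/(-30 + 659244) = 1/659214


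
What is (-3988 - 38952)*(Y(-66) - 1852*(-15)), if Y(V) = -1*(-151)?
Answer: -1199357140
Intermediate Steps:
Y(V) = 151
(-3988 - 38952)*(Y(-66) - 1852*(-15)) = (-3988 - 38952)*(151 - 1852*(-15)) = -42940*(151 + 27780) = -42940*27931 = -1199357140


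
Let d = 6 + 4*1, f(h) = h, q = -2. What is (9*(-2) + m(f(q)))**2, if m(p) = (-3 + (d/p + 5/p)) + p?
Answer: 3721/4 ≈ 930.25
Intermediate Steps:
d = 10 (d = 6 + 4 = 10)
m(p) = -3 + p + 15/p (m(p) = (-3 + (10/p + 5/p)) + p = (-3 + 15/p) + p = -3 + p + 15/p)
(9*(-2) + m(f(q)))**2 = (9*(-2) + (-3 - 2 + 15/(-2)))**2 = (-18 + (-3 - 2 + 15*(-1/2)))**2 = (-18 + (-3 - 2 - 15/2))**2 = (-18 - 25/2)**2 = (-61/2)**2 = 3721/4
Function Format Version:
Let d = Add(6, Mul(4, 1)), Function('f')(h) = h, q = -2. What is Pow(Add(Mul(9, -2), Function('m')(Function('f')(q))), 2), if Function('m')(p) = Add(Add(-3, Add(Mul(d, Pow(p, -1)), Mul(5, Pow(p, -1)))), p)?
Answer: Rational(3721, 4) ≈ 930.25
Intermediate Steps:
d = 10 (d = Add(6, 4) = 10)
Function('m')(p) = Add(-3, p, Mul(15, Pow(p, -1))) (Function('m')(p) = Add(Add(-3, Add(Mul(10, Pow(p, -1)), Mul(5, Pow(p, -1)))), p) = Add(Add(-3, Mul(15, Pow(p, -1))), p) = Add(-3, p, Mul(15, Pow(p, -1))))
Pow(Add(Mul(9, -2), Function('m')(Function('f')(q))), 2) = Pow(Add(Mul(9, -2), Add(-3, -2, Mul(15, Pow(-2, -1)))), 2) = Pow(Add(-18, Add(-3, -2, Mul(15, Rational(-1, 2)))), 2) = Pow(Add(-18, Add(-3, -2, Rational(-15, 2))), 2) = Pow(Add(-18, Rational(-25, 2)), 2) = Pow(Rational(-61, 2), 2) = Rational(3721, 4)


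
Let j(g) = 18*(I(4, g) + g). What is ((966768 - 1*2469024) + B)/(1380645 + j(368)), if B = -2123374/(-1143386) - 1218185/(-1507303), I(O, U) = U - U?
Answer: -99577968641196866/91956147333021027 ≈ -1.0829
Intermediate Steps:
I(O, U) = 0
j(g) = 18*g (j(g) = 18*(0 + g) = 18*g)
B = 2296711837366/861714573979 (B = -2123374*(-1/1143386) - 1218185*(-1/1507303) = 1061687/571693 + 1218185/1507303 = 2296711837366/861714573979 ≈ 2.6653)
((966768 - 1*2469024) + B)/(1380645 + j(368)) = ((966768 - 1*2469024) + 2296711837366/861714573979)/(1380645 + 18*368) = ((966768 - 2469024) + 2296711837366/861714573979)/(1380645 + 6624) = (-1502256 + 2296711837366/861714573979)/1387269 = -1294513592335559258/861714573979*1/1387269 = -99577968641196866/91956147333021027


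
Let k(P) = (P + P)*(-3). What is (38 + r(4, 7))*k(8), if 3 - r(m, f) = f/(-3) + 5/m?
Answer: -2020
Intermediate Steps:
r(m, f) = 3 - 5/m + f/3 (r(m, f) = 3 - (f/(-3) + 5/m) = 3 - (f*(-⅓) + 5/m) = 3 - (-f/3 + 5/m) = 3 - (5/m - f/3) = 3 + (-5/m + f/3) = 3 - 5/m + f/3)
k(P) = -6*P (k(P) = (2*P)*(-3) = -6*P)
(38 + r(4, 7))*k(8) = (38 + (3 - 5/4 + (⅓)*7))*(-6*8) = (38 + (3 - 5*¼ + 7/3))*(-48) = (38 + (3 - 5/4 + 7/3))*(-48) = (38 + 49/12)*(-48) = (505/12)*(-48) = -2020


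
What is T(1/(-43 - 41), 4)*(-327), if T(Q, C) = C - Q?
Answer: -36733/28 ≈ -1311.9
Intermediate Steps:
T(1/(-43 - 41), 4)*(-327) = (4 - 1/(-43 - 41))*(-327) = (4 - 1/(-84))*(-327) = (4 - 1*(-1/84))*(-327) = (4 + 1/84)*(-327) = (337/84)*(-327) = -36733/28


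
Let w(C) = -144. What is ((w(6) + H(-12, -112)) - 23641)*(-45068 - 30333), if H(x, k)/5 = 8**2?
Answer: 1769284465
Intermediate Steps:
H(x, k) = 320 (H(x, k) = 5*8**2 = 5*64 = 320)
((w(6) + H(-12, -112)) - 23641)*(-45068 - 30333) = ((-144 + 320) - 23641)*(-45068 - 30333) = (176 - 23641)*(-75401) = -23465*(-75401) = 1769284465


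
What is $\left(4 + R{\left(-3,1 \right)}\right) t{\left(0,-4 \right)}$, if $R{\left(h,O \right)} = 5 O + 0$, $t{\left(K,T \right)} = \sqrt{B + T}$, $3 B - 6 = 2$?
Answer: $6 i \sqrt{3} \approx 10.392 i$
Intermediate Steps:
$B = \frac{8}{3}$ ($B = 2 + \frac{1}{3} \cdot 2 = 2 + \frac{2}{3} = \frac{8}{3} \approx 2.6667$)
$t{\left(K,T \right)} = \sqrt{\frac{8}{3} + T}$
$R{\left(h,O \right)} = 5 O$
$\left(4 + R{\left(-3,1 \right)}\right) t{\left(0,-4 \right)} = \left(4 + 5 \cdot 1\right) \frac{\sqrt{24 + 9 \left(-4\right)}}{3} = \left(4 + 5\right) \frac{\sqrt{24 - 36}}{3} = 9 \frac{\sqrt{-12}}{3} = 9 \frac{2 i \sqrt{3}}{3} = 6 i \sqrt{3}$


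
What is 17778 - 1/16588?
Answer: 294901463/16588 ≈ 17778.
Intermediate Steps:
17778 - 1/16588 = 294901463/16588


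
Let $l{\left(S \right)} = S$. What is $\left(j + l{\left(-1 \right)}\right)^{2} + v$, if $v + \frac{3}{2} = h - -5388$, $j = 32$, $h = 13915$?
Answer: $\frac{40525}{2} \approx 20263.0$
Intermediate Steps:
$v = \frac{38603}{2}$ ($v = - \frac{3}{2} + \left(13915 - -5388\right) = - \frac{3}{2} + \left(13915 + 5388\right) = - \frac{3}{2} + 19303 = \frac{38603}{2} \approx 19302.0$)
$\left(j + l{\left(-1 \right)}\right)^{2} + v = \left(32 - 1\right)^{2} + \frac{38603}{2} = 31^{2} + \frac{38603}{2} = 961 + \frac{38603}{2} = \frac{40525}{2}$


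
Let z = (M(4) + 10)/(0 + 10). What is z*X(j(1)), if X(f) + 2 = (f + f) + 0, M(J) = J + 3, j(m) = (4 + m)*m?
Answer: 68/5 ≈ 13.600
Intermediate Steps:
j(m) = m*(4 + m)
M(J) = 3 + J
z = 17/10 (z = ((3 + 4) + 10)/(0 + 10) = (7 + 10)/10 = 17*(⅒) = 17/10 ≈ 1.7000)
X(f) = -2 + 2*f (X(f) = -2 + ((f + f) + 0) = -2 + (2*f + 0) = -2 + 2*f)
z*X(j(1)) = 17*(-2 + 2*(1*(4 + 1)))/10 = 17*(-2 + 2*(1*5))/10 = 17*(-2 + 2*5)/10 = 17*(-2 + 10)/10 = (17/10)*8 = 68/5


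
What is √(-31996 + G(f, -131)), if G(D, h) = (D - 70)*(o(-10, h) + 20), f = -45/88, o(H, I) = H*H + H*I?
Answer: I*√531309/2 ≈ 364.45*I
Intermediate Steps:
o(H, I) = H² + H*I
f = -45/88 (f = -45*1/88 = -45/88 ≈ -0.51136)
G(D, h) = (-70 + D)*(120 - 10*h) (G(D, h) = (D - 70)*(-10*(-10 + h) + 20) = (-70 + D)*((100 - 10*h) + 20) = (-70 + D)*(120 - 10*h))
√(-31996 + G(f, -131)) = √(-31996 + (-8400 + 120*(-45/88) + 700*(-131) - 10*(-45/88)*(-131))) = √(-31996 + (-8400 - 675/11 - 91700 - 29475/44)) = √(-31996 - 403325/4) = √(-531309/4) = I*√531309/2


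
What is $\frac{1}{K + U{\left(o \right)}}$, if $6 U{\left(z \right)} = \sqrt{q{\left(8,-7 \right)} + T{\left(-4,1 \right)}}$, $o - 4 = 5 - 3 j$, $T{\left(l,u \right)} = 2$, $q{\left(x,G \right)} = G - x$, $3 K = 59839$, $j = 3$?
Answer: $\frac{55236}{1101755669} - \frac{6 i \sqrt{13}}{14322823697} \approx 5.0135 \cdot 10^{-5} - 1.5104 \cdot 10^{-9} i$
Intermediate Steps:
$K = \frac{59839}{3}$ ($K = \frac{1}{3} \cdot 59839 = \frac{59839}{3} \approx 19946.0$)
$o = 0$ ($o = 4 + \left(5 - 9\right) = 4 - 4 = 0$)
$U{\left(z \right)} = \frac{i \sqrt{13}}{6}$ ($U{\left(z \right)} = \frac{\sqrt{\left(-7 - 8\right) + 2}}{6} = \frac{\sqrt{-15 + 2}}{6} = \frac{\sqrt{-13}}{6} = \frac{i \sqrt{13}}{6}$)
$\frac{1}{K + U{\left(o \right)}} = \frac{1}{\frac{59839}{3} + \frac{i \sqrt{13}}{6}}$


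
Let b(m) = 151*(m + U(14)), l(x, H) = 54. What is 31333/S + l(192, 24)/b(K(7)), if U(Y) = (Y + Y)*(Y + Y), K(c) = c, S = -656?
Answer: -3742409429/78353296 ≈ -47.763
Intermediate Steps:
U(Y) = 4*Y² (U(Y) = (2*Y)*(2*Y) = 4*Y²)
b(m) = 118384 + 151*m (b(m) = 151*(m + 4*14²) = 151*(m + 4*196) = 151*(m + 784) = 151*(784 + m) = 118384 + 151*m)
31333/S + l(192, 24)/b(K(7)) = 31333/(-656) + 54/(118384 + 151*7) = 31333*(-1/656) + 54/(118384 + 1057) = -31333/656 + 54/119441 = -3742409429/78353296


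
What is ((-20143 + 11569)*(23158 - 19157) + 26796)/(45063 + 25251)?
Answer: -5712963/11719 ≈ -487.50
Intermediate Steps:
((-20143 + 11569)*(23158 - 19157) + 26796)/(45063 + 25251) = (-8574*4001 + 26796)/70314 = (-34304574 + 26796)*(1/70314) = -34277778*1/70314 = -5712963/11719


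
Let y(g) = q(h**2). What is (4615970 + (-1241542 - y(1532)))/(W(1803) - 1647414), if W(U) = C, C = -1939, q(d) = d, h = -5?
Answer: -3374403/1649353 ≈ -2.0459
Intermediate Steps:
y(g) = 25 (y(g) = (-5)**2 = 25)
W(U) = -1939
(4615970 + (-1241542 - y(1532)))/(W(1803) - 1647414) = (4615970 + (-1241542 - 1*25))/(-1939 - 1647414) = (4615970 + (-1241542 - 25))/(-1649353) = (4615970 - 1241567)*(-1/1649353) = 3374403*(-1/1649353) = -3374403/1649353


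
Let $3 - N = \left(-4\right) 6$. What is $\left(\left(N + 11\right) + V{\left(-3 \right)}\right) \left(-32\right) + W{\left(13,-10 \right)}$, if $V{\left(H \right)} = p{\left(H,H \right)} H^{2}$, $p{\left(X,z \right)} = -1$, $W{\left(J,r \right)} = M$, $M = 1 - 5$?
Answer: $-932$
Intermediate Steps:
$M = -4$ ($M = 1 - 5 = -4$)
$W{\left(J,r \right)} = -4$
$V{\left(H \right)} = - H^{2}$
$N = 27$ ($N = 3 - \left(-4\right) 6 = 3 - -24 = 3 + 24 = 27$)
$\left(\left(N + 11\right) + V{\left(-3 \right)}\right) \left(-32\right) + W{\left(13,-10 \right)} = \left(\left(27 + 11\right) - \left(-3\right)^{2}\right) \left(-32\right) - 4 = \left(38 - 9\right) \left(-32\right) - 4 = 29 \left(-32\right) - 4 = -928 - 4 = -932$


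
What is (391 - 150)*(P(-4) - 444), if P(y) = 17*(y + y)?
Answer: -139780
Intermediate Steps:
P(y) = 34*y (P(y) = 17*(2*y) = 34*y)
(391 - 150)*(P(-4) - 444) = (391 - 150)*(34*(-4) - 444) = 241*(-136 - 444) = 241*(-580) = -139780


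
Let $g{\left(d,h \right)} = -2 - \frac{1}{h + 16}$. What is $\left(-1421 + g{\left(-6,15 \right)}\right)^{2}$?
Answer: $\frac{1946044996}{961} \approx 2.025 \cdot 10^{6}$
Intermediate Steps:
$g{\left(d,h \right)} = -2 - \frac{1}{16 + h}$
$\left(-1421 + g{\left(-6,15 \right)}\right)^{2} = \left(-1421 + \frac{-33 - 30}{16 + 15}\right)^{2} = \left(-1421 + \frac{-33 - 30}{31}\right)^{2} = \left(-1421 + \frac{1}{31} \left(-63\right)\right)^{2} = \left(-1421 - \frac{63}{31}\right)^{2} = \left(- \frac{44114}{31}\right)^{2} = \frac{1946044996}{961}$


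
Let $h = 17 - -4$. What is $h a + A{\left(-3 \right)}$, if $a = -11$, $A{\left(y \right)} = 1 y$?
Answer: $-234$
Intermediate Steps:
$A{\left(y \right)} = y$
$h = 21$ ($h = 17 + 4 = 21$)
$h a + A{\left(-3 \right)} = 21 \left(-11\right) - 3 = -231 - 3 = -234$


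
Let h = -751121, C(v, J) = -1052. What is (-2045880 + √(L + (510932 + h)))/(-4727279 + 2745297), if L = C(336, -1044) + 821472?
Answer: 1022940/990991 - √580231/1981982 ≈ 1.0319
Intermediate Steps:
L = 820420 (L = -1052 + 821472 = 820420)
(-2045880 + √(L + (510932 + h)))/(-4727279 + 2745297) = (-2045880 + √(820420 + (510932 - 751121)))/(-4727279 + 2745297) = (-2045880 + √(820420 - 240189))/(-1981982) = (-2045880 + √580231)*(-1/1981982) = 1022940/990991 - √580231/1981982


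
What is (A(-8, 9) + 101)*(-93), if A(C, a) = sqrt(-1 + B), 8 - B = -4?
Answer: -9393 - 93*sqrt(11) ≈ -9701.5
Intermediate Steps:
B = 12 (B = 8 - 1*(-4) = 8 + 4 = 12)
A(C, a) = sqrt(11) (A(C, a) = sqrt(-1 + 12) = sqrt(11))
(A(-8, 9) + 101)*(-93) = (sqrt(11) + 101)*(-93) = (101 + sqrt(11))*(-93) = -9393 - 93*sqrt(11)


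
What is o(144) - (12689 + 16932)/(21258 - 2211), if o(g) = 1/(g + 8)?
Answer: -4483345/2895144 ≈ -1.5486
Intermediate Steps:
o(g) = 1/(8 + g)
o(144) - (12689 + 16932)/(21258 - 2211) = 1/(8 + 144) - (12689 + 16932)/(21258 - 2211) = 1/152 - 29621/19047 = -4483345/2895144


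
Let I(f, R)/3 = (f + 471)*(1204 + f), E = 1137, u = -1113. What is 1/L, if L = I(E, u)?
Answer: 1/11292984 ≈ 8.8551e-8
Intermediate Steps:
I(f, R) = 3*(471 + f)*(1204 + f) (I(f, R) = 3*((f + 471)*(1204 + f)) = 3*((471 + f)*(1204 + f)) = 3*(471 + f)*(1204 + f))
L = 11292984 (L = 1701252 + 3*1137² + 5025*1137 = 1701252 + 3*1292769 + 5713425 = 1701252 + 3878307 + 5713425 = 11292984)
1/L = 1/11292984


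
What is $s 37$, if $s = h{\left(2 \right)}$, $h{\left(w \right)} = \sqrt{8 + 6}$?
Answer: $37 \sqrt{14} \approx 138.44$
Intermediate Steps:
$h{\left(w \right)} = \sqrt{14}$
$s = \sqrt{14} \approx 3.7417$
$s 37 = \sqrt{14} \cdot 37 = 37 \sqrt{14}$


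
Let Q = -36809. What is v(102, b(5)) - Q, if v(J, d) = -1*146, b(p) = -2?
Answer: 36663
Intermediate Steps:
v(J, d) = -146
v(102, b(5)) - Q = -146 - 1*(-36809) = -146 + 36809 = 36663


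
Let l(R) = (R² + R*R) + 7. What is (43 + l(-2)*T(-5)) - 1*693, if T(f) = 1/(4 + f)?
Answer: -665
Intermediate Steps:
l(R) = 7 + 2*R² (l(R) = (R² + R²) + 7 = 2*R² + 7 = 7 + 2*R²)
(43 + l(-2)*T(-5)) - 1*693 = (43 + (7 + 2*(-2)²)/(4 - 5)) - 1*693 = (43 + (7 + 2*4)/(-1)) - 693 = (43 + (7 + 8)*(-1)) - 693 = (43 + 15*(-1)) - 693 = (43 - 15) - 693 = 28 - 693 = -665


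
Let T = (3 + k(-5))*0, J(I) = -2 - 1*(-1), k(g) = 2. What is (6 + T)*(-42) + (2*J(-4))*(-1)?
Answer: -250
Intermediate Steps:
J(I) = -1 (J(I) = -2 + 1 = -1)
T = 0 (T = (3 + 2)*0 = 5*0 = 0)
(6 + T)*(-42) + (2*J(-4))*(-1) = (6 + 0)*(-42) + (2*(-1))*(-1) = 6*(-42) - 2*(-1) = -252 + 2 = -250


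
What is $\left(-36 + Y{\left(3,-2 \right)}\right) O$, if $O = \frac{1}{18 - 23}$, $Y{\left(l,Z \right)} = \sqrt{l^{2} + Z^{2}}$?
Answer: $\frac{36}{5} - \frac{\sqrt{13}}{5} \approx 6.4789$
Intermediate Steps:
$Y{\left(l,Z \right)} = \sqrt{Z^{2} + l^{2}}$
$O = - \frac{1}{5}$ ($O = \frac{1}{-5} = - \frac{1}{5} \approx -0.2$)
$\left(-36 + Y{\left(3,-2 \right)}\right) O = \left(-36 + \sqrt{\left(-2\right)^{2} + 3^{2}}\right) \left(- \frac{1}{5}\right) = \left(-36 + \sqrt{4 + 9}\right) \left(- \frac{1}{5}\right) = \left(-36 + \sqrt{13}\right) \left(- \frac{1}{5}\right) = \frac{36}{5} - \frac{\sqrt{13}}{5}$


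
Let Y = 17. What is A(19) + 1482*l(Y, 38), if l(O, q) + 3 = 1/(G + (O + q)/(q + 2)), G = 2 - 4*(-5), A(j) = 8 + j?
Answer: -814497/187 ≈ -4355.6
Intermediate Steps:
G = 22 (G = 2 + 20 = 22)
l(O, q) = -3 + 1/(22 + (O + q)/(2 + q)) (l(O, q) = -3 + 1/(22 + (O + q)/(q + 2)) = -3 + 1/(22 + (O + q)/(2 + q)))
A(19) + 1482*l(Y, 38) = (8 + 19) + 1482*((-130 - 68*38 - 3*17)/(44 + 17 + 23*38)) = 27 + 1482*((-130 - 2584 - 51)/(44 + 17 + 874)) = 27 + 1482*(-2765/935) = 27 + 1482*((1/935)*(-2765)) = 27 + 1482*(-553/187) = 27 - 819546/187 = -814497/187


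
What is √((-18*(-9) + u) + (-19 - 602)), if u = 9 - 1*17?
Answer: I*√467 ≈ 21.61*I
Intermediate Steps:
u = -8 (u = 9 - 17 = -8)
√((-18*(-9) + u) + (-19 - 602)) = √((-18*(-9) - 8) + (-19 - 602)) = √((162 - 8) - 621) = √(154 - 621) = √(-467) = I*√467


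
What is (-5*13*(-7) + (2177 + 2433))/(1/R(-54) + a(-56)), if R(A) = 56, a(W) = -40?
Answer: -283640/2239 ≈ -126.68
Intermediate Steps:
(-5*13*(-7) + (2177 + 2433))/(1/R(-54) + a(-56)) = (-5*13*(-7) + (2177 + 2433))/(1/56 - 40) = (-65*(-7) + 4610)/(1/56 - 40) = (455 + 4610)/(-2239/56) = 5065*(-56/2239) = -283640/2239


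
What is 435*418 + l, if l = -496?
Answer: 181334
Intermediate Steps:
435*418 + l = 435*418 - 496 = 181830 - 496 = 181334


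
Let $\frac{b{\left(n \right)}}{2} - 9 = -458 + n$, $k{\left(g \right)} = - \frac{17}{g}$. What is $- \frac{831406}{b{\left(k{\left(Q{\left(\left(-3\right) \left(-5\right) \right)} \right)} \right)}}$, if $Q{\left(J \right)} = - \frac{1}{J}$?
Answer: $\frac{415703}{194} \approx 2142.8$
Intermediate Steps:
$b{\left(n \right)} = -898 + 2 n$ ($b{\left(n \right)} = 18 + 2 \left(-458 + n\right) = 18 + \left(-916 + 2 n\right) = -898 + 2 n$)
$- \frac{831406}{b{\left(k{\left(Q{\left(\left(-3\right) \left(-5\right) \right)} \right)} \right)}} = - \frac{831406}{-898 + 2 \left(- \frac{17}{\left(-1\right) \frac{1}{\left(-3\right) \left(-5\right)}}\right)} = - \frac{831406}{-898 + 2 \left(- \frac{17}{\left(-1\right) \frac{1}{15}}\right)} = - \frac{831406}{-898 + 2 \left(- \frac{17}{- \frac{1}{15}}\right)} = - \frac{831406}{-898 + 2 \left(\left(-17\right) \left(-15\right)\right)} = - \frac{831406}{-898 + 2 \cdot 255} = - \frac{831406}{-898 + 510} = - \frac{831406}{-388} = \left(-831406\right) \left(- \frac{1}{388}\right) = \frac{415703}{194}$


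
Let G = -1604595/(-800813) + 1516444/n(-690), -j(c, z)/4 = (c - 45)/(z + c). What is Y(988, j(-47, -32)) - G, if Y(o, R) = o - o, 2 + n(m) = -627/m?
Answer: 279308853110215/201004063 ≈ 1.3896e+6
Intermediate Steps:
n(m) = -2 - 627/m
j(c, z) = -4*(-45 + c)/(c + z) (j(c, z) = -4*(c - 45)/(z + c) = -4*(-45 + c)/(c + z))
Y(o, R) = 0
G = -279308853110215/201004063 (G = -1604595/(-800813) + 1516444/(-2 - 627/(-690)) = -1604595*(-1/800813) + 1516444/(-2 - 627*(-1/690)) = 1604595/800813 + 1516444/(-2 + 209/230) = 1604595/800813 + 1516444/(-251/230) = 1604595/800813 + 1516444*(-230/251) = 1604595/800813 - 348782120/251 = -279308853110215/201004063 ≈ -1.3896e+6)
Y(988, j(-47, -32)) - G = 0 - 1*(-279308853110215/201004063) = 0 + 279308853110215/201004063 = 279308853110215/201004063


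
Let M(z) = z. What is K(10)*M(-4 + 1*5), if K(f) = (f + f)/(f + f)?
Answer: 1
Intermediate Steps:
K(f) = 1 (K(f) = (2*f)/((2*f)) = (2*f)*(1/(2*f)) = 1)
K(10)*M(-4 + 1*5) = 1*(-4 + 1*5) = 1*(-4 + 5) = 1*1 = 1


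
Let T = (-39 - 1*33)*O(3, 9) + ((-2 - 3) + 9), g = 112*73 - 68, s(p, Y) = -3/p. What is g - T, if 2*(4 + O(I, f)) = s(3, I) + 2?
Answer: 7852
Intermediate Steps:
O(I, f) = -7/2 (O(I, f) = -4 + (-3/3 + 2)/2 = -4 + (-3*⅓ + 2)/2 = -4 + (-1 + 2)/2 = -4 + (½)*1 = -4 + ½ = -7/2)
g = 8108 (g = 8176 - 68 = 8108)
T = 256 (T = (-39 - 1*33)*(-7/2) + ((-2 - 3) + 9) = (-39 - 33)*(-7/2) + (-5 + 9) = -72*(-7/2) + 4 = 252 + 4 = 256)
g - T = 8108 - 1*256 = 8108 - 256 = 7852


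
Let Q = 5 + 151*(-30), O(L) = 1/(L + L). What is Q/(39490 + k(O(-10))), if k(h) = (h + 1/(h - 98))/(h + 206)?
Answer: -12183349825/106324968183 ≈ -0.11459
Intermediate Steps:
O(L) = 1/(2*L)
Q = -4525 (Q = 5 - 4530 = -4525)
k(h) = (h + 1/(-98 + h))/(206 + h)
Q/(39490 + k(O(-10))) = -4525/(39490 + (1 + ((1/2)/(-10))**2 - 49/(-10))/(-20188 + ((1/2)/(-10))**2 + 108*((1/2)/(-10)))) = -4525/(39490 + (1 + ((1/2)*(-1/10))**2 - 49*(-1)/10)/(-20188 + ((1/2)*(-1/10))**2 + 108*((1/2)*(-1/10)))) = -4525/(39490 + (1 + (-1/20)**2 - 98*(-1/20))/(-20188 + (-1/20)**2 + 108*(-1/20))) = -4525/(39490 + (1 + 1/400 + 49/10)/(-20188 + 1/400 - 27/5)) = -4525/(39490 + (2361/400)/(-8077359/400)) = -4525/(39490 - 400/8077359*2361/400) = -4525/(39490 - 787/2692453) = -4525/106324968183/2692453 = -4525*2692453/106324968183 = -12183349825/106324968183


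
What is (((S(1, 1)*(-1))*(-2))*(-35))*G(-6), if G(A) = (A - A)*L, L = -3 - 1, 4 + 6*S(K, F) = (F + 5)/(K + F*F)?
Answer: 0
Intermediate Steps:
S(K, F) = -⅔ + (5 + F)/(6*(K + F²)) (S(K, F) = -⅔ + ((F + 5)/(K + F*F))/6 = -⅔ + ((5 + F)/(K + F²))/6 = -⅔ + (5 + F)/(6*(K + F²)))
L = -4
G(A) = 0 (G(A) = (A - A)*(-4) = 0*(-4) = 0)
(((S(1, 1)*(-1))*(-2))*(-35))*G(-6) = (((((5 + 1 - 4*1 - 4*1²)/(6*(1 + 1²)))*(-1))*(-2))*(-35))*0 = (((((5 + 1 - 4 - 4*1)/(6*(1 + 1)))*(-1))*(-2))*(-35))*0 = (((((⅙)*(5 + 1 - 4 - 4)/2)*(-1))*(-2))*(-35))*0 = (((((⅙)*(½)*(-2))*(-1))*(-2))*(-35))*0 = ((-⅙*(-1)*(-2))*(-35))*0 = (((⅙)*(-2))*(-35))*0 = -⅓*(-35)*0 = (35/3)*0 = 0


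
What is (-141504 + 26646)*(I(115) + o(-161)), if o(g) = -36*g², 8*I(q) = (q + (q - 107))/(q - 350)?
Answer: 100749613000887/940 ≈ 1.0718e+11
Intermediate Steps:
I(q) = (-107 + 2*q)/(8*(-350 + q)) (I(q) = ((q + (q - 107))/(q - 350))/8 = ((q + (-107 + q))/(-350 + q))/8 = ((-107 + 2*q)/(-350 + q))/8 = (-107 + 2*q)/(8*(-350 + q)))
(-141504 + 26646)*(I(115) + o(-161)) = (-141504 + 26646)*((-107 + 2*115)/(8*(-350 + 115)) - 36*(-161)²) = -114858*((⅛)*(-107 + 230)/(-235) - 36*25921) = -114858*((⅛)*(-1/235)*123 - 933156) = -114858*(-123/1880 - 933156) = -114858*(-1754333403/1880) = 100749613000887/940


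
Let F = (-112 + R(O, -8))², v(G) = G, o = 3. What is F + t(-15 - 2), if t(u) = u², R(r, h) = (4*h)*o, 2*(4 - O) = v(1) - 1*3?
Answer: 43553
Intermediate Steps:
O = 5 (O = 4 - (1 - 1*3)/2 = 4 - (1 - 3)/2 = 4 - ½*(-2) = 4 + 1 = 5)
R(r, h) = 12*h (R(r, h) = (4*h)*3 = 12*h)
F = 43264 (F = (-112 + 12*(-8))² = (-112 - 96)² = (-208)² = 43264)
F + t(-15 - 2) = 43264 + (-15 - 2)² = 43264 + (-17)² = 43264 + 289 = 43553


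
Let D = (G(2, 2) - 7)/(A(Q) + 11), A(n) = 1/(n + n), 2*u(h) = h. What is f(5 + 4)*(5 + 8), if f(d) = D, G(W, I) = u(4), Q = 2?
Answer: -52/9 ≈ -5.7778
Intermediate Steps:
u(h) = h/2
G(W, I) = 2 (G(W, I) = (½)*4 = 2)
A(n) = 1/(2*n)
D = -4/9 (D = (2 - 7)/((½)/2 + 11) = -5/((½)*(½) + 11) = -5/(¼ + 11) = -5/45/4 = -5*4/45 = -4/9 ≈ -0.44444)
f(d) = -4/9
f(5 + 4)*(5 + 8) = -4*(5 + 8)/9 = -4/9*13 = -52/9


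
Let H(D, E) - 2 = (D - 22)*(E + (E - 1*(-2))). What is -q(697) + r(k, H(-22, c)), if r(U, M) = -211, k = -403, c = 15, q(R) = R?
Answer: -908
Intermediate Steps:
H(D, E) = 2 + (-22 + D)*(2 + 2*E) (H(D, E) = 2 + (D - 22)*(E + (E - 1*(-2))) = 2 + (-22 + D)*(E + (E + 2)) = 2 + (-22 + D)*(E + (2 + E)) = 2 + (-22 + D)*(2 + 2*E))
-q(697) + r(k, H(-22, c)) = -1*697 - 211 = -697 - 211 = -908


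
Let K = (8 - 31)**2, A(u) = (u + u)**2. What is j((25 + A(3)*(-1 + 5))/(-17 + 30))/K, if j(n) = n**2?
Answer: 169/529 ≈ 0.31947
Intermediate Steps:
A(u) = 4*u**2 (A(u) = (2*u)**2 = 4*u**2)
K = 529 (K = (-23)**2 = 529)
j((25 + A(3)*(-1 + 5))/(-17 + 30))/K = ((25 + (4*3**2)*(-1 + 5))/(-17 + 30))**2/529 = ((25 + (4*9)*4)/13)**2*(1/529) = ((25 + 36*4)*(1/13))**2*(1/529) = ((25 + 144)*(1/13))**2*(1/529) = (169*(1/13))**2*(1/529) = 13**2*(1/529) = 169*(1/529) = 169/529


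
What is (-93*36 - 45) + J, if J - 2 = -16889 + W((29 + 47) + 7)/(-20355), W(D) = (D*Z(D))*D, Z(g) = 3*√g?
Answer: -20280 - 6889*√83/6785 ≈ -20289.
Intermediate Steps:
W(D) = 3*D^(5/2) (W(D) = (D*(3*√D))*D = (3*D^(3/2))*D = 3*D^(5/2))
J = -16887 - 6889*√83/6785 (J = 2 + (-16889 + (3*((29 + 47) + 7)^(5/2))/(-20355)) = 2 + (-16889 + (3*(76 + 7)^(5/2))*(-1/20355)) = 2 + (-16889 + (3*83^(5/2))*(-1/20355)) = 2 + (-16889 + (3*(6889*√83))*(-1/20355)) = 2 + (-16889 + (20667*√83)*(-1/20355)) = 2 + (-16889 - 6889*√83/6785) = -16887 - 6889*√83/6785 ≈ -16896.)
(-93*36 - 45) + J = (-93*36 - 45) + (-16887 - 6889*√83/6785) = (-3348 - 45) + (-16887 - 6889*√83/6785) = -3393 + (-16887 - 6889*√83/6785) = -20280 - 6889*√83/6785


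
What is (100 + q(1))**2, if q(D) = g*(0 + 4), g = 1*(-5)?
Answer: 6400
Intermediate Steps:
g = -5
q(D) = -20 (q(D) = -5*(0 + 4) = -5*4 = -20)
(100 + q(1))**2 = (100 - 20)**2 = 80**2 = 6400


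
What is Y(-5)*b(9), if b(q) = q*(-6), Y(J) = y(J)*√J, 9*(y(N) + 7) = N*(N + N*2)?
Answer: -72*I*√5 ≈ -161.0*I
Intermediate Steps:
y(N) = -7 + N²/3 (y(N) = -7 + (N*(N + N*2))/9 = -7 + (N*(N + 2*N))/9 = -7 + (N*(3*N))/9 = -7 + (3*N²)/9 = -7 + N²/3)
Y(J) = √J*(-7 + J²/3) (Y(J) = (-7 + J²/3)*√J = √J*(-7 + J²/3))
b(q) = -6*q
Y(-5)*b(9) = (√(-5)*(-21 + (-5)²)/3)*(-6*9) = ((I*√5)*(-21 + 25)/3)*(-54) = ((⅓)*(I*√5)*4)*(-54) = (4*I*√5/3)*(-54) = -72*I*√5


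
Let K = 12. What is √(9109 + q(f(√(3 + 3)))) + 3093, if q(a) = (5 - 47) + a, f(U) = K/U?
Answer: 3093 + √(9067 + 2*√6) ≈ 3188.2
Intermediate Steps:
f(U) = 12/U
q(a) = -42 + a
√(9109 + q(f(√(3 + 3)))) + 3093 = √(9109 + (-42 + 12/(√(3 + 3)))) + 3093 = √(9109 + (-42 + 12/(√6))) + 3093 = √(9109 + (-42 + 12*(√6/6))) + 3093 = √(9109 + (-42 + 2*√6)) + 3093 = √(9067 + 2*√6) + 3093 = 3093 + √(9067 + 2*√6)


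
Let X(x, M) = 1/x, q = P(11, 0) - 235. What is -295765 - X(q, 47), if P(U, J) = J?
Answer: -69504774/235 ≈ -2.9577e+5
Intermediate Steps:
q = -235 (q = 0 - 235 = -235)
-295765 - X(q, 47) = -295765 - 1/(-235) = -295765 - 1*(-1/235) = -295765 + 1/235 = -69504774/235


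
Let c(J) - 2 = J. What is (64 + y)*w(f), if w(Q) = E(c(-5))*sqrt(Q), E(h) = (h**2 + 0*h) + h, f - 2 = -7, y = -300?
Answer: -1416*I*sqrt(5) ≈ -3166.3*I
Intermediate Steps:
c(J) = 2 + J
f = -5 (f = 2 - 7 = -5)
E(h) = h + h**2 (E(h) = (h**2 + 0) + h = h**2 + h = h + h**2)
w(Q) = 6*sqrt(Q) (w(Q) = ((2 - 5)*(1 + (2 - 5)))*sqrt(Q) = (-3*(1 - 3))*sqrt(Q) = (-3*(-2))*sqrt(Q) = 6*sqrt(Q))
(64 + y)*w(f) = (64 - 300)*(6*sqrt(-5)) = -1416*I*sqrt(5)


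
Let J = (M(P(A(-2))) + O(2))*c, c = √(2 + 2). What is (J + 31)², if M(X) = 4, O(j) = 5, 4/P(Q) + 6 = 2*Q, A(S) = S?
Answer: 2401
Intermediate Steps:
P(Q) = 4/(-6 + 2*Q)
c = 2 (c = √4 = 2)
J = 18 (J = (4 + 5)*2 = 9*2 = 18)
(J + 31)² = (18 + 31)² = 49² = 2401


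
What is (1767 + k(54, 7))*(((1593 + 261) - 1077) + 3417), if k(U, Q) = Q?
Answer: 7440156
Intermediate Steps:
(1767 + k(54, 7))*(((1593 + 261) - 1077) + 3417) = (1767 + 7)*(((1593 + 261) - 1077) + 3417) = 1774*((1854 - 1077) + 3417) = 1774*(777 + 3417) = 1774*4194 = 7440156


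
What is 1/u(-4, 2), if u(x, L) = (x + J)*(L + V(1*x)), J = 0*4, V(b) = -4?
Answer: 1/8 ≈ 0.12500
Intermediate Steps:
J = 0
u(x, L) = x*(-4 + L) (u(x, L) = (x + 0)*(L - 4) = x*(-4 + L))
1/u(-4, 2) = 1/(-4*(-4 + 2)) = 1/(-4*(-2)) = 1/8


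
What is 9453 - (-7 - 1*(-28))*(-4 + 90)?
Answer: 7647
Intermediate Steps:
9453 - (-7 - 1*(-28))*(-4 + 90) = 9453 - (-7 + 28)*86 = 9453 - 21*86 = 9453 - 1*1806 = 9453 - 1806 = 7647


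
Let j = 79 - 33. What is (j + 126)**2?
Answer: 29584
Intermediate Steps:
j = 46
(j + 126)**2 = (46 + 126)**2 = 172**2 = 29584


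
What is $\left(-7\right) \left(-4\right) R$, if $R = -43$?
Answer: $-1204$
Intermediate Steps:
$\left(-7\right) \left(-4\right) R = \left(-7\right) \left(-4\right) \left(-43\right) = 28 \left(-43\right) = -1204$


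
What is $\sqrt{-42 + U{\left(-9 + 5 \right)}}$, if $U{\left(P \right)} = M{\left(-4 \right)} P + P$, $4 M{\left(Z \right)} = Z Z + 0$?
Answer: $i \sqrt{62} \approx 7.874 i$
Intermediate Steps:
$M{\left(Z \right)} = \frac{Z^{2}}{4}$ ($M{\left(Z \right)} = \frac{Z Z + 0}{4} = \frac{Z^{2} + 0}{4} = \frac{Z^{2}}{4}$)
$U{\left(P \right)} = 5 P$ ($U{\left(P \right)} = \frac{\left(-4\right)^{2}}{4} P + P = \frac{1}{4} \cdot 16 P + P = 4 P + P = 5 P$)
$\sqrt{-42 + U{\left(-9 + 5 \right)}} = \sqrt{-42 + 5 \left(-9 + 5\right)} = \sqrt{-42 + 5 \left(-4\right)} = \sqrt{-42 - 20} = \sqrt{-62} = i \sqrt{62}$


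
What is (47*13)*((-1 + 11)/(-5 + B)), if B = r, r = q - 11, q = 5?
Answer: -6110/11 ≈ -555.45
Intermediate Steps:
r = -6 (r = 5 - 11 = -6)
B = -6
(47*13)*((-1 + 11)/(-5 + B)) = (47*13)*((-1 + 11)/(-5 - 6)) = 611*(10/(-11)) = 611*(10*(-1/11)) = 611*(-10/11) = -6110/11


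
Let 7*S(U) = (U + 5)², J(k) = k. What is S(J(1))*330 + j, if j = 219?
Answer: 13413/7 ≈ 1916.1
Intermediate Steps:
S(U) = (5 + U)²/7 (S(U) = (U + 5)²/7 = (5 + U)²/7)
S(J(1))*330 + j = ((5 + 1)²/7)*330 + 219 = ((⅐)*6²)*330 + 219 = ((⅐)*36)*330 + 219 = (36/7)*330 + 219 = 11880/7 + 219 = 13413/7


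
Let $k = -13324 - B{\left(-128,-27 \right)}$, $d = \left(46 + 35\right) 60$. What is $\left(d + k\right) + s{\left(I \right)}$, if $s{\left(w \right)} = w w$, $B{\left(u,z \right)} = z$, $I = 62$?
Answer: $-4593$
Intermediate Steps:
$d = 4860$ ($d = 81 \cdot 60 = 4860$)
$s{\left(w \right)} = w^{2}$
$k = -13297$ ($k = -13324 - -27 = -13324 + 27 = -13297$)
$\left(d + k\right) + s{\left(I \right)} = \left(4860 - 13297\right) + 62^{2} = -8437 + 3844 = -4593$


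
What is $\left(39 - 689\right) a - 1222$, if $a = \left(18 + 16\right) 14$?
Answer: $-310622$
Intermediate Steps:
$a = 476$ ($a = 34 \cdot 14 = 476$)
$\left(39 - 689\right) a - 1222 = \left(39 - 689\right) 476 - 1222 = \left(-650\right) 476 - 1222 = -309400 - 1222 = -310622$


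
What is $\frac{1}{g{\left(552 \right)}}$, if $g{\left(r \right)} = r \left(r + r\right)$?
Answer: $\frac{1}{609408} \approx 1.6409 \cdot 10^{-6}$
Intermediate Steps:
$g{\left(r \right)} = 2 r^{2}$ ($g{\left(r \right)} = r 2 r = 2 r^{2}$)
$\frac{1}{g{\left(552 \right)}} = \frac{1}{2 \cdot 552^{2}} = \frac{1}{2 \cdot 304704} = \frac{1}{609408}$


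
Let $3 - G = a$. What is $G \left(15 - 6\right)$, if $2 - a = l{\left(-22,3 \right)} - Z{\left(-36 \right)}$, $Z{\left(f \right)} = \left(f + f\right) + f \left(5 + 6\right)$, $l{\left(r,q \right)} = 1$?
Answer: $4230$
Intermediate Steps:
$Z{\left(f \right)} = 13 f$ ($Z{\left(f \right)} = 2 f + f 11 = 2 f + 11 f = 13 f$)
$a = -467$ ($a = 2 - \left(1 - 13 \left(-36\right)\right) = 2 - \left(1 - -468\right) = 2 - \left(1 + 468\right) = 2 - 469 = -467$)
$G = 470$ ($G = 3 - -467 = 3 + 467 = 470$)
$G \left(15 - 6\right) = 470 \left(15 - 6\right) = 470 \cdot 9 = 4230$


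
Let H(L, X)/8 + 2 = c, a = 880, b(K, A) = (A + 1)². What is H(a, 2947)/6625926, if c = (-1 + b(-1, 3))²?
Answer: 892/3312963 ≈ 0.00026925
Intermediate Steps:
b(K, A) = (1 + A)²
c = 225 (c = (-1 + (1 + 3)²)² = (-1 + 4²)² = (-1 + 16)² = 15² = 225)
H(L, X) = 1784 (H(L, X) = -16 + 8*225 = -16 + 1800 = 1784)
H(a, 2947)/6625926 = 1784/6625926 = 1784*(1/6625926) = 892/3312963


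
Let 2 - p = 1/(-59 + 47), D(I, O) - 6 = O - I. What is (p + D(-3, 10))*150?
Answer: 6325/2 ≈ 3162.5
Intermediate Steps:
D(I, O) = 6 + O - I (D(I, O) = 6 + (O - I) = 6 + O - I)
p = 25/12 (p = 2 - 1/(-59 + 47) = 2 - 1/(-12) = 2 - 1*(-1/12) = 2 + 1/12 = 25/12 ≈ 2.0833)
(p + D(-3, 10))*150 = (25/12 + (6 + 10 - 1*(-3)))*150 = (25/12 + (6 + 10 + 3))*150 = (25/12 + 19)*150 = (253/12)*150 = 6325/2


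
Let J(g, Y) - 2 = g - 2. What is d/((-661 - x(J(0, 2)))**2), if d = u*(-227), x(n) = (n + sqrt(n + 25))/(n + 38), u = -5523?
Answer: 258624732/90166447 ≈ 2.8683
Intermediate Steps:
J(g, Y) = g (J(g, Y) = 2 + (g - 2) = 2 + (-2 + g) = g)
x(n) = (n + sqrt(25 + n))/(38 + n)
d = 1253721 (d = -5523*(-227) = 1253721)
d/((-661 - x(J(0, 2)))**2) = 1253721/((-661 - (0 + sqrt(25 + 0))/(38 + 0))**2) = 1253721/((-661 - (0 + sqrt(25))/38)**2) = 1253721/((-661 - (0 + 5)/38)**2) = 1253721/((-661 - 5/38)**2) = 1253721/((-25123/38)**2) = 1253721/(631165129/1444) = 1253721*(1444/631165129) = 258624732/90166447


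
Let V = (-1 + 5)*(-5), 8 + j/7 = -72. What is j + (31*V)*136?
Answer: -84880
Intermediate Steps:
j = -560 (j = -56 + 7*(-72) = -56 - 504 = -560)
V = -20 (V = 4*(-5) = -20)
j + (31*V)*136 = -560 + (31*(-20))*136 = -560 - 620*136 = -560 - 84320 = -84880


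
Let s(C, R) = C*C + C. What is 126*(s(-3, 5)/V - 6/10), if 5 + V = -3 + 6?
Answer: -2268/5 ≈ -453.60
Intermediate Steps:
s(C, R) = C + C² (s(C, R) = C² + C = C + C²)
V = -2 (V = -5 + (-3 + 6) = -5 + 3 = -2)
126*(s(-3, 5)/V - 6/10) = 126*(-3*(1 - 3)/(-2) - 6/10) = 126*(-3*(-2)*(-½) - 6*⅒) = 126*(6*(-½) - ⅗) = 126*(-3 - ⅗) = 126*(-18/5) = -2268/5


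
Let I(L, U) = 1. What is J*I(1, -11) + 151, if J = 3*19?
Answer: 208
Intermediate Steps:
J = 57
J*I(1, -11) + 151 = 57*1 + 151 = 57 + 151 = 208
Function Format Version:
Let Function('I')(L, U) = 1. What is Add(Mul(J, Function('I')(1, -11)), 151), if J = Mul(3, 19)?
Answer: 208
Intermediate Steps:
J = 57
Add(Mul(J, Function('I')(1, -11)), 151) = Add(Mul(57, 1), 151) = Add(57, 151) = 208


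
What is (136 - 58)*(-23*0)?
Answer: 0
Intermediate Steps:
(136 - 58)*(-23*0) = 78*0 = 0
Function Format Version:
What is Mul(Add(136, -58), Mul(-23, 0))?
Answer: 0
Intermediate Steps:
Mul(Add(136, -58), Mul(-23, 0)) = Mul(78, 0) = 0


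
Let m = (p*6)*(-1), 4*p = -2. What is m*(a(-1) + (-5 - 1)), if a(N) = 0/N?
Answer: -18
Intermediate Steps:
p = -1/2 (p = (1/4)*(-2) = -1/2 ≈ -0.50000)
a(N) = 0
m = 3 (m = -1/2*6*(-1) = -3*(-1) = 3)
m*(a(-1) + (-5 - 1)) = 3*(0 + (-5 - 1)) = 3*(0 - 6) = 3*(-6) = -18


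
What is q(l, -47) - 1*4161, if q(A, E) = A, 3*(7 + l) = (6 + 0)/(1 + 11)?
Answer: -25007/6 ≈ -4167.8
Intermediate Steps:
l = -41/6 (l = -7 + ((6 + 0)/(1 + 11))/3 = -7 + (6/12)/3 = -7 + (6*(1/12))/3 = -7 + (⅓)*(½) = -7 + ⅙ = -41/6 ≈ -6.8333)
q(l, -47) - 1*4161 = -41/6 - 1*4161 = -41/6 - 4161 = -25007/6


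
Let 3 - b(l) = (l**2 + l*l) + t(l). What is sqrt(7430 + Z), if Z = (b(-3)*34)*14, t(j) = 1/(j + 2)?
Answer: sqrt(766) ≈ 27.677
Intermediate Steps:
t(j) = 1/(2 + j)
b(l) = 3 - 1/(2 + l) - 2*l**2 (b(l) = 3 - ((l**2 + l*l) + 1/(2 + l)) = 3 - ((l**2 + l**2) + 1/(2 + l)) = 3 - (2*l**2 + 1/(2 + l)) = 3 - (1/(2 + l) + 2*l**2) = 3 + (-1/(2 + l) - 2*l**2) = 3 - 1/(2 + l) - 2*l**2)
Z = -6664 (Z = (((-1 + (2 - 3)*(3 - 2*(-3)**2))/(2 - 3))*34)*14 = (((-1 - (3 - 2*9))/(-1))*34)*14 = (-(-1 - (3 - 18))*34)*14 = (-(-1 - 1*(-15))*34)*14 = (-(-1 + 15)*34)*14 = (-1*14*34)*14 = -14*34*14 = -476*14 = -6664)
sqrt(7430 + Z) = sqrt(7430 - 6664) = sqrt(766)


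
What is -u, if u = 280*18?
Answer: -5040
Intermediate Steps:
u = 5040
-u = -1*5040 = -5040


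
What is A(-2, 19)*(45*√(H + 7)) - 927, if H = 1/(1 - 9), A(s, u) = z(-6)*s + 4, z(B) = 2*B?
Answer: -927 + 315*√110 ≈ 2376.7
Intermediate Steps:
A(s, u) = 4 - 12*s (A(s, u) = (2*(-6))*s + 4 = -12*s + 4 = 4 - 12*s)
H = -⅛ (H = 1/(-8) = -⅛ ≈ -0.12500)
A(-2, 19)*(45*√(H + 7)) - 927 = (4 - 12*(-2))*(45*√(-⅛ + 7)) - 927 = (4 + 24)*(45*√(55/8)) - 927 = 28*(45*(√110/4)) - 927 = 28*(45*√110/4) - 927 = 315*√110 - 927 = -927 + 315*√110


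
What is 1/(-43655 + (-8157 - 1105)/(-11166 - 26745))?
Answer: -37911/1654995443 ≈ -2.2907e-5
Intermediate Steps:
1/(-43655 + (-8157 - 1105)/(-11166 - 26745)) = 1/(-43655 - 9262/(-37911)) = 1/(-43655 - 9262*(-1/37911)) = 1/(-43655 + 9262/37911) = 1/(-1654995443/37911) = -37911/1654995443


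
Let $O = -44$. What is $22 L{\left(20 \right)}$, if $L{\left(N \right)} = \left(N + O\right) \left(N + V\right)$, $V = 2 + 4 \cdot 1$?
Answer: $-13728$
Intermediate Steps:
$V = 6$ ($V = 2 + 4 = 6$)
$L{\left(N \right)} = \left(-44 + N\right) \left(6 + N\right)$ ($L{\left(N \right)} = \left(N - 44\right) \left(N + 6\right) = \left(-44 + N\right) \left(6 + N\right)$)
$22 L{\left(20 \right)} = 22 \left(-264 + 20^{2} - 760\right) = 22 \left(-264 + 400 - 760\right) = 22 \left(-624\right) = -13728$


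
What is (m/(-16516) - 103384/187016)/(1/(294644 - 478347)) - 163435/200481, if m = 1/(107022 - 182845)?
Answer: 596012219600581259912081/5869050340748821116 ≈ 1.0155e+5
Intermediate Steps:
m = -1/75823 (m = 1/(-75823) = -1/75823 ≈ -1.3189e-5)
(m/(-16516) - 103384/187016)/(1/(294644 - 478347)) - 163435/200481 = (-1/75823/(-16516) - 103384/187016)/(1/(294644 - 478347)) - 163435/200481 = (-1/75823*(-1/16516) - 103384*1/187016)/(1/(-183703)) - 163435*1/200481 = (1/1252292668 - 12923/23377)/(-1/183703) - 163435/200481 = -16183378125187/29274845699836*(-183703) - 163435/200481 = 2972935111731227461/29274845699836 - 163435/200481 = 596012219600581259912081/5869050340748821116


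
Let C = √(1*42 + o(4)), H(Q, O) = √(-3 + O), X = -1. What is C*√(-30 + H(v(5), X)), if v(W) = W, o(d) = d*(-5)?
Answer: 2*√(-165 + 11*I) ≈ 0.85587 + 25.705*I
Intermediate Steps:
o(d) = -5*d
C = √22 (C = √(1*42 - 5*4) = √(42 - 20) = √22 ≈ 4.6904)
C*√(-30 + H(v(5), X)) = √22*√(-30 + √(-3 - 1)) = √22*√(-30 + √(-4)) = √22*√(-30 + 2*I)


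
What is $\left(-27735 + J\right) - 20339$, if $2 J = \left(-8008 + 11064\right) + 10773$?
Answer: $- \frac{82319}{2} \approx -41160.0$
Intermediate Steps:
$J = \frac{13829}{2}$ ($J = \frac{\left(-8008 + 11064\right) + 10773}{2} = \frac{3056 + 10773}{2} = \frac{1}{2} \cdot 13829 = \frac{13829}{2} \approx 6914.5$)
$\left(-27735 + J\right) - 20339 = \left(-27735 + \frac{13829}{2}\right) - 20339 = - \frac{41641}{2} - 20339 = - \frac{82319}{2}$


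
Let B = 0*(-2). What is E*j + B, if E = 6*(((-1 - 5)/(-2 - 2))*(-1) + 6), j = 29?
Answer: 783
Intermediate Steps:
E = 27 (E = 6*(-6/(-4)*(-1) + 6) = 6*(-6*(-1/4)*(-1) + 6) = 6*((3/2)*(-1) + 6) = 6*(-3/2 + 6) = 6*(9/2) = 27)
B = 0
E*j + B = 27*29 + 0 = 783 + 0 = 783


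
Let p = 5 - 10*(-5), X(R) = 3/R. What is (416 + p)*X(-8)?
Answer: -1413/8 ≈ -176.63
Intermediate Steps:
p = 55 (p = 5 + 50 = 55)
(416 + p)*X(-8) = (416 + 55)*(3/(-8)) = 471*(3*(-⅛)) = 471*(-3/8) = -1413/8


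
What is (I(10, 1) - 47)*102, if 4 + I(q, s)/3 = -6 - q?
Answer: -10914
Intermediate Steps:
I(q, s) = -30 - 3*q (I(q, s) = -12 + 3*(-6 - q) = -12 + (-18 - 3*q) = -30 - 3*q)
(I(10, 1) - 47)*102 = ((-30 - 3*10) - 47)*102 = ((-30 - 30) - 47)*102 = (-60 - 47)*102 = -107*102 = -10914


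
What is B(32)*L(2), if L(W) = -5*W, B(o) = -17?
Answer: 170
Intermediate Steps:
B(32)*L(2) = -(-85)*2 = -17*(-10) = 170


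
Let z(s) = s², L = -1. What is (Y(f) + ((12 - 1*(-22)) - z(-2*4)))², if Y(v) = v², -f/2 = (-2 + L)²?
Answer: 86436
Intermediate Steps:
f = -18 (f = -2*(-2 - 1)² = -2*(-3)² = -2*9 = -18)
(Y(f) + ((12 - 1*(-22)) - z(-2*4)))² = ((-18)² + ((12 - 1*(-22)) - (-2*4)²))² = (324 + ((12 + 22) - 1*(-8)²))² = (324 + (34 - 1*64))² = (324 + (34 - 64))² = (324 - 30)² = 294² = 86436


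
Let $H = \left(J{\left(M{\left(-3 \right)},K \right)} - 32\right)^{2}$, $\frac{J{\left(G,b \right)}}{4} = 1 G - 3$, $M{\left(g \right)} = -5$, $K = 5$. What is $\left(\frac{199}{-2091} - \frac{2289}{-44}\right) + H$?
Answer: $\frac{381625927}{92004} \approx 4147.9$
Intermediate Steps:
$J{\left(G,b \right)} = -12 + 4 G$ ($J{\left(G,b \right)} = 4 \left(1 G - 3\right) = 4 \left(G - 3\right) = 4 \left(-3 + G\right) = -12 + 4 G$)
$H = 4096$ ($H = \left(\left(-12 + 4 \left(-5\right)\right) - 32\right)^{2} = \left(\left(-12 - 20\right) - 32\right)^{2} = \left(-32 - 32\right)^{2} = \left(-64\right)^{2} = 4096$)
$\left(\frac{199}{-2091} - \frac{2289}{-44}\right) + H = \left(\frac{199}{-2091} - \frac{2289}{-44}\right) + 4096 = \left(199 \left(- \frac{1}{2091}\right) - - \frac{2289}{44}\right) + 4096 = \left(- \frac{199}{2091} + \frac{2289}{44}\right) + 4096 = \frac{4777543}{92004} + 4096 = \frac{381625927}{92004}$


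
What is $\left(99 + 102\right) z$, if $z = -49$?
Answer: $-9849$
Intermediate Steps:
$\left(99 + 102\right) z = \left(99 + 102\right) \left(-49\right) = 201 \left(-49\right) = -9849$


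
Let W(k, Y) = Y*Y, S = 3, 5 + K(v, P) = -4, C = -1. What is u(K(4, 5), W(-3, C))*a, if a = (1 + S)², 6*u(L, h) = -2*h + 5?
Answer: 8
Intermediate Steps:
K(v, P) = -9 (K(v, P) = -5 - 4 = -9)
W(k, Y) = Y²
u(L, h) = ⅚ - h/3 (u(L, h) = (-2*h + 5)/6 = (5 - 2*h)/6 = ⅚ - h/3)
a = 16 (a = (1 + 3)² = 4² = 16)
u(K(4, 5), W(-3, C))*a = (⅚ - ⅓*(-1)²)*16 = (⅚ - ⅓*1)*16 = (⅚ - ⅓)*16 = (½)*16 = 8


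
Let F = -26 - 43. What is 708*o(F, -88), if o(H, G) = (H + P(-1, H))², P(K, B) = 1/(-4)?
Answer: 13581033/4 ≈ 3.3953e+6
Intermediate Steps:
P(K, B) = -¼
F = -69
o(H, G) = (-¼ + H)² (o(H, G) = (H - ¼)² = (-¼ + H)²)
708*o(F, -88) = 708*((-1 + 4*(-69))²/16) = 708*((-1 - 276)²/16) = 708*((1/16)*(-277)²) = 708*((1/16)*76729) = 708*(76729/16) = 13581033/4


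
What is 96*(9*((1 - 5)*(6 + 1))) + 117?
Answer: -24075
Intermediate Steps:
96*(9*((1 - 5)*(6 + 1))) + 117 = 96*(9*(-4*7)) + 117 = 96*(9*(-28)) + 117 = 96*(-252) + 117 = -24192 + 117 = -24075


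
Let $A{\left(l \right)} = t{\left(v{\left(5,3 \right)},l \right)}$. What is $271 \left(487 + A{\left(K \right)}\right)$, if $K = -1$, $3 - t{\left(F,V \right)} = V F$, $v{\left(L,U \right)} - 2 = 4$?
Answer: $134416$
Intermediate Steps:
$v{\left(L,U \right)} = 6$ ($v{\left(L,U \right)} = 2 + 4 = 6$)
$t{\left(F,V \right)} = 3 - F V$ ($t{\left(F,V \right)} = 3 - V F = 3 - F V$)
$A{\left(l \right)} = 3 - 6 l$
$271 \left(487 + A{\left(K \right)}\right) = 271 \left(487 + \left(3 - -6\right)\right) = 271 \left(487 + \left(3 + 6\right)\right) = 271 \left(487 + 9\right) = 271 \cdot 496 = 134416$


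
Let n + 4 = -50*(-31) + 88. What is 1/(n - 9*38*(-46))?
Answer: 1/17366 ≈ 5.7584e-5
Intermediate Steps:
n = 1634 (n = -4 + (-50*(-31) + 88) = -4 + (1550 + 88) = -4 + 1638 = 1634)
1/(n - 9*38*(-46)) = 1/(1634 - 9*38*(-46)) = 1/(1634 - 342*(-46)) = 1/(1634 + 15732) = 1/17366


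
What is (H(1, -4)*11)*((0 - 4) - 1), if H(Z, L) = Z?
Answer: -55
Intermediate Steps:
(H(1, -4)*11)*((0 - 4) - 1) = (1*11)*((0 - 4) - 1) = 11*(-4 - 1) = 11*(-5) = -55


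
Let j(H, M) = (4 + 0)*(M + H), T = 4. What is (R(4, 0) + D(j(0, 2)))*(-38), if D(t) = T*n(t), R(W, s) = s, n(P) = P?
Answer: -1216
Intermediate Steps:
j(H, M) = 4*H + 4*M (j(H, M) = 4*(H + M) = 4*H + 4*M)
D(t) = 4*t
(R(4, 0) + D(j(0, 2)))*(-38) = (0 + 4*(4*0 + 4*2))*(-38) = (0 + 4*(0 + 8))*(-38) = (0 + 4*8)*(-38) = (0 + 32)*(-38) = 32*(-38) = -1216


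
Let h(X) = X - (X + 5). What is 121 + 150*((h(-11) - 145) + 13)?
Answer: -20429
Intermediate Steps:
h(X) = -5 (h(X) = X - (5 + X) = X + (-5 - X) = -5)
121 + 150*((h(-11) - 145) + 13) = 121 + 150*((-5 - 145) + 13) = 121 + 150*(-150 + 13) = 121 + 150*(-137) = 121 - 20550 = -20429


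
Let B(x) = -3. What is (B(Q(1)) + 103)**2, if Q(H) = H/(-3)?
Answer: 10000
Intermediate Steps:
Q(H) = -H/3 (Q(H) = H*(-1/3) = -H/3)
(B(Q(1)) + 103)**2 = (-3 + 103)**2 = 100**2 = 10000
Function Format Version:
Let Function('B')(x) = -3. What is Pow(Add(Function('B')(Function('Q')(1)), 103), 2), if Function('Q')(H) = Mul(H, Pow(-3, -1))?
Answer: 10000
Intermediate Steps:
Function('Q')(H) = Mul(Rational(-1, 3), H) (Function('Q')(H) = Mul(H, Rational(-1, 3)) = Mul(Rational(-1, 3), H))
Pow(Add(Function('B')(Function('Q')(1)), 103), 2) = Pow(Add(-3, 103), 2) = Pow(100, 2) = 10000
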